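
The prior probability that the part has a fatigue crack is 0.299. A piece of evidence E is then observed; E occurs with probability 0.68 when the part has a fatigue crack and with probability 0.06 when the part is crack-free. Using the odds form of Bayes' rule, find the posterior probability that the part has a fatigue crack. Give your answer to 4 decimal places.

Prior odds = 0.299/(1−0.299) = 0.42653. In log-odds, ln(0.42653) = -0.85206.
Add log likelihood ratio: ln(11.333) = 2.4277.
Posterior log-odds = 1.5757, so posterior odds = exp(1.5757) = 4.8340. Converting, P(H|E) = 4.8340/5.8340 = 0.8286.

Posterior probability ≈ 0.8286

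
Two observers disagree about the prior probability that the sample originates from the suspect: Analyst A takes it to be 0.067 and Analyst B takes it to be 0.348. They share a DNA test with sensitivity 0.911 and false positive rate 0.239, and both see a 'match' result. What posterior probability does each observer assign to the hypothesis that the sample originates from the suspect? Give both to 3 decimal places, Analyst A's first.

The likelihood ratio for a 'match' result is 0.911/0.239 = 3.8117.
Analyst A: prior odds 0.067/0.933 = 0.071811; posterior odds 0.27372; posterior probability 0.215.
Analyst B: prior odds 0.348/0.652 = 0.53374; posterior odds 2.0345; posterior probability 0.670.

Analyst A: 0.215; Analyst B: 0.670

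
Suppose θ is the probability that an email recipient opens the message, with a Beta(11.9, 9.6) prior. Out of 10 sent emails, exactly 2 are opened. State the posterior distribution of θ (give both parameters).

The binomial likelihood is conjugate to the Beta prior: with 2 successes and 8 failures, the posterior is Beta(11.9+2, 9.6+8) = Beta(13.9, 17.6).

Posterior: Beta(13.9, 17.6)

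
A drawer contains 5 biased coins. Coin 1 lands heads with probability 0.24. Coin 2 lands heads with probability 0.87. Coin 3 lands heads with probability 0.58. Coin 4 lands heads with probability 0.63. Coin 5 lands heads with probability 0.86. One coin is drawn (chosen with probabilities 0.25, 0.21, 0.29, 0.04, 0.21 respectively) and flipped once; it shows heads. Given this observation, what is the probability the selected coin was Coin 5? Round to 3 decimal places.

P(heads|C1) = 0.24; P(heads|C2) = 0.87; P(heads|C3) = 0.58; P(heads|C4) = 0.63; P(heads|C5) = 0.86.
Prior × likelihood for each source: 0.25·0.24=0.06000, 0.21·0.87=0.1827, 0.29·0.58=0.1682, 0.04·0.63=0.02520, 0.21·0.86=0.1806. Summing gives P(heads) = 0.61670.
P(Coin 5 | heads) = 0.1806 / 0.61670 = 0.293.

Posterior probability ≈ 0.293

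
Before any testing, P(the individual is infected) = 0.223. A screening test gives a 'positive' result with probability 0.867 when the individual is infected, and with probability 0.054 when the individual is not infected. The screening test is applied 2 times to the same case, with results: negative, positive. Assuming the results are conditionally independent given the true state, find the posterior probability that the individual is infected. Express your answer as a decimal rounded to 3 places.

With H the event that the individual is infected, the joint likelihood of the observed sequence is P(data|H) = 0.133·0.867 = 0.11531 and P(data|¬H) = 0.946·0.054 = 0.051084.
Bayes: P(H|data) = 0.223·0.11531 / (0.223·0.11531 + 0.777·0.051084) = 0.025714/0.065407 = 0.3931.

Posterior P(H) ≈ 0.393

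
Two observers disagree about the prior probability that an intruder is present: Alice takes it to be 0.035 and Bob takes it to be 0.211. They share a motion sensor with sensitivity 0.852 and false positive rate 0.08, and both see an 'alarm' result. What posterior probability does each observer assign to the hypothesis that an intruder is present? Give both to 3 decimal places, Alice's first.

The likelihood ratio for an 'alarm' result is 0.852/0.08 = 10.650.
Alice: prior odds 0.035/0.965 = 0.036269; posterior odds 0.38627; posterior probability 0.279.
Bob: prior odds 0.211/0.789 = 0.26743; posterior odds 2.8481; posterior probability 0.740.

Alice: 0.279; Bob: 0.740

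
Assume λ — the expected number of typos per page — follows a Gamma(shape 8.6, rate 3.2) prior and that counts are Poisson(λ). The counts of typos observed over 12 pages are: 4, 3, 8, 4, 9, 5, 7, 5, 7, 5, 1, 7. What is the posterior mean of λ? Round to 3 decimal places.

Total count ∑xᵢ = 65 over n = 12 pages.
Gamma is conjugate to the Poisson likelihood: posterior is Gamma(shape = 8.6+65 = 73.6, rate = 3.2+12 = 15.2).
Posterior mean = shape/rate = 73.6/15.2 = 4.842.

Posterior mean ≈ 4.842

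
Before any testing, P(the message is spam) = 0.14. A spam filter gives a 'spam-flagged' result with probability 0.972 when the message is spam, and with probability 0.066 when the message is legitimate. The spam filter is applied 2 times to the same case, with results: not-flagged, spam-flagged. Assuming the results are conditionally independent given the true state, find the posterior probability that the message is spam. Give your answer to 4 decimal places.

Posterior P(H) ≈ 0.0671

With H the event that the message is spam, the joint likelihood of the observed sequence is P(data|H) = 0.028·0.972 = 0.027216 and P(data|¬H) = 0.934·0.066 = 0.061644.
Bayes: P(H|data) = 0.14·0.027216 / (0.14·0.027216 + 0.86·0.061644) = 0.0038102/0.056824 = 0.0671.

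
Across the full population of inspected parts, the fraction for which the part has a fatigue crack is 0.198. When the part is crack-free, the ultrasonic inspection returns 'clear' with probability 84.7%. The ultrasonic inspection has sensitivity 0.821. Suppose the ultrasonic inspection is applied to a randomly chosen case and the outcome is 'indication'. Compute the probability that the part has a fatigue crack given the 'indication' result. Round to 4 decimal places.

Write H for 'the part has a fatigue crack'. Prior odds H:¬H = 0.198/0.802 = 0.24688. For the 'indication' outcome, the likelihood ratio is 0.821/0.153 = 5.3660.
Posterior odds = 0.24688 × 5.3660 = 1.3248, so P(H|E) = 1.3248/(1+1.3248) = 0.5699.

P(H | E) ≈ 0.5699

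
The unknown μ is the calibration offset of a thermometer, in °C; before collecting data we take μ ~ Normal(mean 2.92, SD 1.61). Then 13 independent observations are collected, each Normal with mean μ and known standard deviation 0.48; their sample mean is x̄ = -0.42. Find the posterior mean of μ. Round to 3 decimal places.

Prior precision 1/τ₀² = 1/1.61² = 0.385788; data precision n/σ² = 13/0.48² = 56.4236.
Posterior precision = 0.385788 + 56.4236 = 56.8094.
Posterior mean = (0.385788·2.92 + 56.4236·-0.42) / 56.8094 = -0.397.

Posterior mean ≈ -0.397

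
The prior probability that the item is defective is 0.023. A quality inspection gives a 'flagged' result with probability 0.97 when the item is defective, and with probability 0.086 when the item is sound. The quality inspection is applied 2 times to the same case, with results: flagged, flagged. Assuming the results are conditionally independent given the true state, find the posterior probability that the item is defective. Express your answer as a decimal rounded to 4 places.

Posterior P(H) ≈ 0.7497

Let H be the event that the item is defective; start with P(H) = 0.023. P('flagged'|H) = 0.97, P('flagged'|¬H) = 0.086.
Update on result 1 ('flagged'): P(H) ← 0.97·0.0230 / (0.97·0.0230 + 0.086·0.9770) = 0.022310/0.10633 = 0.2098.
Update on result 2 ('flagged'): P(H) ← 0.97·0.2098 / (0.97·0.2098 + 0.086·0.7902) = 0.20352/0.27148 = 0.7497.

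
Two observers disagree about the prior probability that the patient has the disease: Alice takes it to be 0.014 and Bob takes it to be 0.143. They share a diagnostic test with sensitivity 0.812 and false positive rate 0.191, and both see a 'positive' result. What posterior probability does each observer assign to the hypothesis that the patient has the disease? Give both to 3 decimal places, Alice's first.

The likelihood ratio for a 'positive' result is 0.812/0.191 = 4.2513.
Alice: prior odds 0.014/0.986 = 0.014199; posterior odds 0.060363; posterior probability 0.057.
Bob: prior odds 0.143/0.857 = 0.16686; posterior odds 0.70938; posterior probability 0.415.

Alice: 0.057; Bob: 0.415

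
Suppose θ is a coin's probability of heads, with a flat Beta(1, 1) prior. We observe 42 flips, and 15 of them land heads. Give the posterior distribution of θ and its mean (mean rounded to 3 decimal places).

The binomial likelihood is conjugate to the Beta prior: with 15 successes and 27 failures, the posterior is Beta(1+15, 1+27) = Beta(16, 28).
Posterior mean = α/(α+β) = 16/44 = 0.364.

Posterior: Beta(16, 28); mean ≈ 0.364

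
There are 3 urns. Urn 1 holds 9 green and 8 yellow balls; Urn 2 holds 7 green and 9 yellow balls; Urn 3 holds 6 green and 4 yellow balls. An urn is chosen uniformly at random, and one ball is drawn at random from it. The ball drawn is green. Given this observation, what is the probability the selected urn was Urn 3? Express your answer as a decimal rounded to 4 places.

Tabulate prior·likelihood by source: [1] prior 0.333333, lik 0.5294, product 0.1765; [2] prior 0.333333, lik 0.4375, product 0.1458; [3] prior 0.333333, lik 0.6, product 0.2000.
Normalizing constant = 0.52230; the posterior for Urn 3 is its product over the sum, 0.2000/0.52230 = 0.3829.

Posterior probability ≈ 0.3829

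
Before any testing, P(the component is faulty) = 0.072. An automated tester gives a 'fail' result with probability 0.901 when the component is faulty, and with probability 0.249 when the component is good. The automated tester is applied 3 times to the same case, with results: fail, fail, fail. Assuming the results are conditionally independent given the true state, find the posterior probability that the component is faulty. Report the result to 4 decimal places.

Posterior P(H) ≈ 0.7861

With H the event that the component is faulty, the joint likelihood of the observed sequence is P(data|H) = 0.901·0.901·0.901 = 0.73143 and P(data|¬H) = 0.249·0.249·0.249 = 0.015438.
Bayes: P(H|data) = 0.072·0.73143 / (0.072·0.73143 + 0.928·0.015438) = 0.052663/0.066990 = 0.7861.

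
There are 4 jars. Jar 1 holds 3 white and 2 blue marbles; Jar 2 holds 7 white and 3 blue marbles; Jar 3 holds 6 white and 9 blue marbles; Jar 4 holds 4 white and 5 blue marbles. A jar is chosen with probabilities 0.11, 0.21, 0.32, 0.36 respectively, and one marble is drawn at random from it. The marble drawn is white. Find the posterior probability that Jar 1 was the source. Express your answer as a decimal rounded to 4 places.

Posterior probability ≈ 0.1317

P(white|Jar 1) = 0.6; P(white|Jar 2) = 0.7; P(white|Jar 3) = 0.4; P(white|Jar 4) = 0.4444.
Prior × likelihood for each source: 0.11·0.6=0.06600, 0.21·0.7=0.1470, 0.32·0.4=0.1280, 0.36·0.4444=0.1600. Summing gives P(white) = 0.50100.
P(Jar 1 | white) = 0.06600 / 0.50100 = 0.1317.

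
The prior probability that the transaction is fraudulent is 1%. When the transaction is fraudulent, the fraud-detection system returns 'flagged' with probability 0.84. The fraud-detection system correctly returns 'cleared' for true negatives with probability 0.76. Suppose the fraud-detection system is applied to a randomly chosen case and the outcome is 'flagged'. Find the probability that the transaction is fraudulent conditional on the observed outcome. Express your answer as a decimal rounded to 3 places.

Let H be the event that the transaction is fraudulent. P(H) = 0.01, so P(¬H) = 0.99. With E the 'flagged' result, P(E|H) = 0.84 and P(E|¬H) = 0.24.
P(E) = 0.84·0.01 + 0.24·0.99 = 0.0084000 + 0.23760 = 0.24600.
By Bayes' theorem, P(H|E) = 0.0084000 / 0.24600 = 0.034.

P(H | E) ≈ 0.034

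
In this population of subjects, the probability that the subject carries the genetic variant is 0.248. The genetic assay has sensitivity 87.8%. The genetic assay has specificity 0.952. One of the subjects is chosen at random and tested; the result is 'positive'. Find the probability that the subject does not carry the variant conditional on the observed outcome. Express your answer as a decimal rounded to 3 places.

Let H be the event that the subject carries the genetic variant. P(H) = 0.248, so P(¬H) = 0.752. With E the 'positive' result, P(E|H) = 0.878 and P(E|¬H) = 0.048.
P(E) = 0.878·0.248 + 0.048·0.752 = 0.21774 + 0.036096 = 0.25384.
By Bayes' theorem, P(H|E) = 0.21774 / 0.25384 = 0.858. Hence P(¬H|E) = 1 − 0.858 = 0.142.

P(¬H | E) ≈ 0.142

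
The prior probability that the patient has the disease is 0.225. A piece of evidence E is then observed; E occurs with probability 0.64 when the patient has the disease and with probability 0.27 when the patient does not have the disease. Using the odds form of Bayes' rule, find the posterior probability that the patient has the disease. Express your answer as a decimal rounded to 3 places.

Prior odds = 0.225/(1−0.225) = 0.29032. In log-odds, ln(0.29032) = -1.2368.
Add log likelihood ratio: ln(2.3704) = 0.86305.
Posterior log-odds = -0.37372, so posterior odds = exp(-0.37372) = 0.68817. Converting, P(H|E) = 0.68817/1.6882 = 0.408.

Posterior probability ≈ 0.408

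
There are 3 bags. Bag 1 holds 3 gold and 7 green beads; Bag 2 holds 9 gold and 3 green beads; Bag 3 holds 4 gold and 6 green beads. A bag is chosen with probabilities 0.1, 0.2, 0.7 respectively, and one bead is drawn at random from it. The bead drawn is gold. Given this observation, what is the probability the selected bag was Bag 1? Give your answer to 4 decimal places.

Tabulate prior·likelihood by source: [1] prior 0.1, lik 0.3, product 0.03000; [2] prior 0.2, lik 0.75, product 0.1500; [3] prior 0.7, lik 0.4, product 0.2800.
Normalizing constant = 0.46000; the posterior for Bag 1 is its product over the sum, 0.03000/0.46000 = 0.0652.

Posterior probability ≈ 0.0652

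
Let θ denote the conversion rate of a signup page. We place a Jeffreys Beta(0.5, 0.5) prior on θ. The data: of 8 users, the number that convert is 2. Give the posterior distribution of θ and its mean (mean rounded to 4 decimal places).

Observing 2 successes and 6 failures updates Beta(0.5, 0.5) by adding the success and failure counts to the two shape parameters: α = 0.5+2 = 2.5, β = 0.5+6 = 6.5.
E[θ | data] = 2.5/(2.5+6.5) = 0.2778.

Posterior: Beta(2.5, 6.5); mean ≈ 0.2778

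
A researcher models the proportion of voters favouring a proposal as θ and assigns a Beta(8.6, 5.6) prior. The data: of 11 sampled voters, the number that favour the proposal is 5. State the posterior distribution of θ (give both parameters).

Observing 5 successes and 6 failures updates Beta(8.6, 5.6) by adding the success and failure counts to the two shape parameters: α = 8.6+5 = 13.6, β = 5.6+6 = 11.6.

Posterior: Beta(13.6, 11.6)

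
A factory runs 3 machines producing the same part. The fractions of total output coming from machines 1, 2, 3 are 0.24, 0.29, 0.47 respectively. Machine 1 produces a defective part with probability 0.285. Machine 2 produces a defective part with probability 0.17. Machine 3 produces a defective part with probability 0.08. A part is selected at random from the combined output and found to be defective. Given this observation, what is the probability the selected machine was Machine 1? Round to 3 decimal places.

Posterior probability ≈ 0.440

P(defective|M1) = 0.285; P(defective|M2) = 0.17; P(defective|M3) = 0.08.
Prior × likelihood for each source: 0.24·0.285=0.06840, 0.29·0.17=0.04930, 0.47·0.08=0.03760. Summing gives P(defective) = 0.15530.
P(Machine 1 | defective) = 0.06840 / 0.15530 = 0.440.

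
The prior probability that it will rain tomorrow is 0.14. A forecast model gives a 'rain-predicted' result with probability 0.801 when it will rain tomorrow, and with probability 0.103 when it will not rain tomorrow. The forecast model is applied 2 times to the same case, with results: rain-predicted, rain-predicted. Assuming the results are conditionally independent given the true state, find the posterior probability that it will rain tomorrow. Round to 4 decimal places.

With H the event that it will rain tomorrow, the joint likelihood of the observed sequence is P(data|H) = 0.801·0.801 = 0.64160 and P(data|¬H) = 0.103·0.103 = 0.010609.
Bayes: P(H|data) = 0.14·0.64160 / (0.14·0.64160 + 0.86·0.010609) = 0.089824/0.098948 = 0.9078.

Posterior P(H) ≈ 0.9078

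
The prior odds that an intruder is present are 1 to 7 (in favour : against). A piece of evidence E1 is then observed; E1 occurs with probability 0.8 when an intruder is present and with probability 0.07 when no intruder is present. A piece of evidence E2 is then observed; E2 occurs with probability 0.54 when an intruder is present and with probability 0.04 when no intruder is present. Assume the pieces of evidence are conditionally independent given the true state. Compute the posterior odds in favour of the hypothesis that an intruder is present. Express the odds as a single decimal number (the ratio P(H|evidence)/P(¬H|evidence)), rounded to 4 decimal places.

Posterior odds ≈ 22.0408

Prior odds = 1/7 = 0.14286. In log-odds, ln(0.14286) = -1.9459.
Add log likelihood ratios: ln(11.429) + ln(13.500) = 5.0388.
Posterior log-odds = 3.0929, so posterior odds = exp(3.0929) = 22.041.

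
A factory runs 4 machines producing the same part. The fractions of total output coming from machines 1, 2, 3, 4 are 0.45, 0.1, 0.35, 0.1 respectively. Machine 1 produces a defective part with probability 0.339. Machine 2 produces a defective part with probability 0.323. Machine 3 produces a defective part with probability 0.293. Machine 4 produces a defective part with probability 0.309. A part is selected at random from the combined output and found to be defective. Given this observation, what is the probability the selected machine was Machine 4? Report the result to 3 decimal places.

Posterior probability ≈ 0.097

Tabulate prior·likelihood by source: [1] prior 0.45, lik 0.339, product 0.1526; [2] prior 0.1, lik 0.323, product 0.03230; [3] prior 0.35, lik 0.293, product 0.1025; [4] prior 0.1, lik 0.309, product 0.03090.
Normalizing constant = 0.31830; the posterior for Machine 4 is its product over the sum, 0.03090/0.31830 = 0.097.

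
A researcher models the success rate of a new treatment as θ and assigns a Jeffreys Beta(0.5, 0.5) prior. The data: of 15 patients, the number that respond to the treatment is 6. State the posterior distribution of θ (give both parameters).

Observing 6 successes and 9 failures updates Beta(0.5, 0.5) by adding the success and failure counts to the two shape parameters: α = 0.5+6 = 6.5, β = 0.5+9 = 9.5.

Posterior: Beta(6.5, 9.5)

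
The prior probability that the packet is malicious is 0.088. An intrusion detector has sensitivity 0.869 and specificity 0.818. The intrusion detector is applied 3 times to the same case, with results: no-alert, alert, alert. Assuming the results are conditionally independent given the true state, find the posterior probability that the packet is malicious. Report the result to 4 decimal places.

Let H be the event that the packet is malicious; start with P(H) = 0.088. P('alert'|H) = 0.869, P('alert'|¬H) = 0.182.
Update on result 1 ('no-alert'): P(H) ← 0.131·0.0880 / (0.131·0.0880 + 0.818·0.9120) = 0.011528/0.75754 = 0.0152.
Update on result 2 ('alert'): P(H) ← 0.869·0.0152 / (0.869·0.0152 + 0.182·0.9848) = 0.013224/0.19245 = 0.0687.
Update on result 3 ('alert'): P(H) ← 0.869·0.0687 / (0.869·0.0687 + 0.182·0.9313) = 0.059711/0.22921 = 0.2605.

Posterior P(H) ≈ 0.2605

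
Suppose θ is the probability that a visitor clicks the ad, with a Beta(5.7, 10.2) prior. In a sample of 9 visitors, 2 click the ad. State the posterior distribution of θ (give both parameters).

Posterior: Beta(7.7, 17.2)

The binomial likelihood is conjugate to the Beta prior: with 2 successes and 7 failures, the posterior is Beta(5.7+2, 10.2+7) = Beta(7.7, 17.2).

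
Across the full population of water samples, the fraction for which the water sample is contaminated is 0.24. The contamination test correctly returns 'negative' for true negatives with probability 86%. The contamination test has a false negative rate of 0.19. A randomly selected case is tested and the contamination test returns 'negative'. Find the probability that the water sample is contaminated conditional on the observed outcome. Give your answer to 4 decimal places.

Let H be the event that the water sample is contaminated. P(H) = 0.24, so P(¬H) = 0.76. With E the 'negative' result, P(E|H) = 0.19 and P(E|¬H) = 0.86.
P(E) = 0.19·0.24 + 0.86·0.76 = 0.045600 + 0.65360 = 0.69920.
By Bayes' theorem, P(H|E) = 0.045600 / 0.69920 = 0.0652.

P(H | E) ≈ 0.0652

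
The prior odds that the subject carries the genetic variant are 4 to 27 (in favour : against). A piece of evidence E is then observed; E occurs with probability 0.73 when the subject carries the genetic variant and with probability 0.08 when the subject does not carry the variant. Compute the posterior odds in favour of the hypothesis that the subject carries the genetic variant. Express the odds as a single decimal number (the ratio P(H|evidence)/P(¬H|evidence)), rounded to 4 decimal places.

Prior odds = 4/27 = 0.14815.
Likelihood ratio for E = 0.73/0.08 = 9.1250.
Posterior odds = prior odds × LR = 1.3519.

Posterior odds ≈ 1.3519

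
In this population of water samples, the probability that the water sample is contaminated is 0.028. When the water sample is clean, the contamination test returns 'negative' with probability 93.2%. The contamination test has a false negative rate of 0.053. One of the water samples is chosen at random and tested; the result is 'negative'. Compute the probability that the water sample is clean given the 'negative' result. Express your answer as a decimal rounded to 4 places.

Let H be the event that the water sample is contaminated. P(H) = 0.028, so P(¬H) = 0.972. With E the 'negative' result, P(E|H) = 0.053 and P(E|¬H) = 0.932.
P(E) = 0.053·0.028 + 0.932·0.972 = 0.0014840 + 0.90590 = 0.90739.
By Bayes' theorem, P(H|E) = 0.0014840 / 0.90739 = 0.0016. Hence P(¬H|E) = 1 − 0.0016 = 0.9984.

P(¬H | E) ≈ 0.9984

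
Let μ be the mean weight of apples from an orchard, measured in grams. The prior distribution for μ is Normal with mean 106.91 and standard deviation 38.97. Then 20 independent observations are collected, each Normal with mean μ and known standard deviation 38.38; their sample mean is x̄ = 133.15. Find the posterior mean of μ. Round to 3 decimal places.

Posterior mean ≈ 131.936

Prior precision 1/τ₀² = 1/38.97² = 0.00065847; data precision n/σ² = 20/38.38² = 0.0135775.
Posterior precision = 0.00065847 + 0.0135775 = 0.0142360.
Posterior mean = (0.00065847·106.91 + 0.0135775·133.15) / 0.0142360 = 131.936.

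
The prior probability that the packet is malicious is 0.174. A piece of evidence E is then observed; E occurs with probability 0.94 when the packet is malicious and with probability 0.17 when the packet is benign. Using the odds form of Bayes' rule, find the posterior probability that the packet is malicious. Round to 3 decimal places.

Prior odds = 0.174/(1−0.174) = 0.21065.
Likelihood ratio for E = 0.94/0.17 = 5.5294.
Posterior odds = prior odds × LR = 1.1648.
Posterior probability = odds/(1+odds) = 1.1648/2.1648 = 0.538.

Posterior probability ≈ 0.538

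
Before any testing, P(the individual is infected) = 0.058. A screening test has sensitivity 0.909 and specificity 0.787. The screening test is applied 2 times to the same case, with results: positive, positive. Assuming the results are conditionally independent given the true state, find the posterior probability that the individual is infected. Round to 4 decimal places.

Let H be the event that the individual is infected; start with P(H) = 0.058. P('positive'|H) = 0.909, P('positive'|¬H) = 0.213.
Update on result 1 ('positive'): P(H) ← 0.909·0.0580 / (0.909·0.0580 + 0.213·0.9420) = 0.052722/0.25337 = 0.2081.
Update on result 2 ('positive'): P(H) ← 0.909·0.2081 / (0.909·0.2081 + 0.213·0.7919) = 0.18915/0.35783 = 0.5286.

Posterior P(H) ≈ 0.5286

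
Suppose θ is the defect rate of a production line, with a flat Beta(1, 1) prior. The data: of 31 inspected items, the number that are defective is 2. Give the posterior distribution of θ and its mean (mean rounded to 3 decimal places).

The binomial likelihood is conjugate to the Beta prior: with 2 successes and 29 failures, the posterior is Beta(1+2, 1+29) = Beta(3, 30).
Posterior mean = α/(α+β) = 3/33 = 0.091.

Posterior: Beta(3, 30); mean ≈ 0.091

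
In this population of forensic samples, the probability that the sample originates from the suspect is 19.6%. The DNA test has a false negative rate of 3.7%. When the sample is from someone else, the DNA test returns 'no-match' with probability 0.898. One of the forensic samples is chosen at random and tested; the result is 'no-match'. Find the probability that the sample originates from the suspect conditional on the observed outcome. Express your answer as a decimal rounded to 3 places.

Write H for 'the sample originates from the suspect'. Prior odds H:¬H = 0.196/0.804 = 0.24378. For the 'no-match' outcome, the likelihood ratio is 0.037/0.898 = 0.041203.
Posterior odds = 0.24378 × 0.041203 = 0.010044, so P(H|E) = 0.010044/(1+0.010044) = 0.010.

P(H | E) ≈ 0.010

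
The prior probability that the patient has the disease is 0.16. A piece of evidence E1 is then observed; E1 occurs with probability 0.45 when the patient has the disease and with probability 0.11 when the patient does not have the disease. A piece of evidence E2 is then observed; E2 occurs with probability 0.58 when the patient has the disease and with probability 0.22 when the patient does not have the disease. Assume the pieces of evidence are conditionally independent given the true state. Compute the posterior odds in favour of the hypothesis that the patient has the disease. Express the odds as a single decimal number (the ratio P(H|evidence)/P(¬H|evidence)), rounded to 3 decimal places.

Posterior odds ≈ 2.054

Prior odds = 0.16/(1−0.16) = 0.19048.
Likelihood ratio for E1 = 0.45/0.11 = 4.0909.
Likelihood ratio for E2 = 0.58/0.22 = 2.6364.
Posterior odds = prior odds × LR₁ × LR₂ = 2.0543.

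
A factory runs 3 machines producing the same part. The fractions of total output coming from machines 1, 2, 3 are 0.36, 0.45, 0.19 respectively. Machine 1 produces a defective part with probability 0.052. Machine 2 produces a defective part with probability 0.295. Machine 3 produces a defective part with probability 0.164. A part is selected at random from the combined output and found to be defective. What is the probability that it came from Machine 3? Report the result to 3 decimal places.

Posterior probability ≈ 0.171

P(defective|M1) = 0.052; P(defective|M2) = 0.295; P(defective|M3) = 0.164.
Prior × likelihood for each source: 0.36·0.052=0.01872, 0.45·0.295=0.1328, 0.19·0.164=0.03116. Summing gives P(defective) = 0.18263.
P(Machine 3 | defective) = 0.03116 / 0.18263 = 0.171.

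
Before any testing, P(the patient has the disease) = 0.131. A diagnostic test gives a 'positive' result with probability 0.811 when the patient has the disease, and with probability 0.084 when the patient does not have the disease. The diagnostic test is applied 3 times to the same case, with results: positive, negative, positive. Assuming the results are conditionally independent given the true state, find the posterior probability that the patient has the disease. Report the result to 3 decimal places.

Posterior P(H) ≈ 0.744

Let H be the event that the patient has the disease; start with P(H) = 0.131. P('positive'|H) = 0.811, P('positive'|¬H) = 0.084.
Update on result 1 ('positive'): P(H) ← 0.811·0.1310 / (0.811·0.1310 + 0.084·0.8690) = 0.10624/0.17924 = 0.5927.
Update on result 2 ('negative'): P(H) ← 0.189·0.5927 / (0.189·0.5927 + 0.916·0.4073) = 0.11203/0.48508 = 0.2309.
Update on result 3 ('positive'): P(H) ← 0.811·0.2309 / (0.811·0.2309 + 0.084·0.7691) = 0.18730/0.25190 = 0.7435.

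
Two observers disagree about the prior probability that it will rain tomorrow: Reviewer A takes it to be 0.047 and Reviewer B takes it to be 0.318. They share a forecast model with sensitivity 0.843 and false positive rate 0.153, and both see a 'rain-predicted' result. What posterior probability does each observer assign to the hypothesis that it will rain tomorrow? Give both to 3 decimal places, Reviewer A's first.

The likelihood ratio for a 'rain-predicted' result is 0.843/0.153 = 5.5098.
Reviewer A: prior odds 0.047/0.953 = 0.049318; posterior odds 0.27173; posterior probability 0.214.
Reviewer B: prior odds 0.318/0.682 = 0.46628; posterior odds 2.5691; posterior probability 0.720.

Reviewer A: 0.214; Reviewer B: 0.720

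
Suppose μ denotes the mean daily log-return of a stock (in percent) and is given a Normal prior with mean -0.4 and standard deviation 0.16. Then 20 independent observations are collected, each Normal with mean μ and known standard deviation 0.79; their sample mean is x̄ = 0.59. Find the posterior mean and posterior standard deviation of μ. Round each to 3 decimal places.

Posterior mean ≈ 0.046; posterior SD ≈ 0.119

Prior precision 1/τ₀² = 1/0.16² = 39.0625; data precision n/σ² = 20/0.79² = 32.0461.
Posterior precision = 39.0625 + 32.0461 = 71.1086, giving posterior SD = 1/√71.1086 = 0.119.
Posterior mean = (39.0625·-0.4 + 32.0461·0.59) / 71.1086 = 0.046.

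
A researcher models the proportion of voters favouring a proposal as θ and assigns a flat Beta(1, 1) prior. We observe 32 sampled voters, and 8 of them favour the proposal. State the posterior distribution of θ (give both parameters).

Observing 8 successes and 24 failures updates Beta(1, 1) by adding the success and failure counts to the two shape parameters: α = 1+8 = 9, β = 1+24 = 25.

Posterior: Beta(9, 25)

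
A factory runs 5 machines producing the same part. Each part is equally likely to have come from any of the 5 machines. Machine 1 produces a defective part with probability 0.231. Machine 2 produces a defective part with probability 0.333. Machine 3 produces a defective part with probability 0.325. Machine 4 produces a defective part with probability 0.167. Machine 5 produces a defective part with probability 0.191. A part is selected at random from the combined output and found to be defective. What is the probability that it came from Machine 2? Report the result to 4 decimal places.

Posterior probability ≈ 0.2670

P(defective|M1) = 0.231; P(defective|M2) = 0.333; P(defective|M3) = 0.325; P(defective|M4) = 0.167; P(defective|M5) = 0.191.
Prior × likelihood for each source: 0.2·0.231=0.04620, 0.2·0.333=0.06660, 0.2·0.325=0.06500, 0.2·0.167=0.03340, 0.2·0.191=0.03820. Summing gives P(defective) = 0.24940.
P(Machine 2 | defective) = 0.06660 / 0.24940 = 0.2670.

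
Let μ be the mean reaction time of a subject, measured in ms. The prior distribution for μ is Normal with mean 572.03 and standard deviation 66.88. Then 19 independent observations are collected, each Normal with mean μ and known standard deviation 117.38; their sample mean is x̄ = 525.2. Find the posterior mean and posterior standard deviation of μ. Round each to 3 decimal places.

Posterior mean ≈ 531.733; posterior SD ≈ 24.980

With known σ, the Normal prior is conjugate. Weight on the data is w = (n/σ²)/(n/σ² + 1/τ₀²) = 0.00137900/(0.00137900+0.00022357) = 0.86049.
Posterior mean = w·x̄ + (1−w)·μ₀ = 0.86049·525.2 + 0.13951·572.03 = 531.733. Posterior variance = 1/(0.00137900+0.00022357) = 623.998, so SD = 24.980.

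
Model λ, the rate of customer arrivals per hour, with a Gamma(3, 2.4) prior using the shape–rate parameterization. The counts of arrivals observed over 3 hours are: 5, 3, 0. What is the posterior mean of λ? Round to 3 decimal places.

Posterior mean ≈ 2.037

The Poisson likelihood adds the total count to the shape and the number of exposure periods to the rate. Here ∑xᵢ = 8 and n = 3, so shape 3→11 and rate 2.4→5.4.
E[λ | data] = 11/5.4 = 2.037.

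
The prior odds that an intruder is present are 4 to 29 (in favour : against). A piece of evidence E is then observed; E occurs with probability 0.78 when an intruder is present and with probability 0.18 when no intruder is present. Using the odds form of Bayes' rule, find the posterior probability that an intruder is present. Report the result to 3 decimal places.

Prior odds = 4/29 = 0.13793.
Likelihood ratio for E = 0.78/0.18 = 4.3333.
Posterior odds = prior odds × LR = 0.59770.
Posterior probability = odds/(1+odds) = 0.59770/1.5977 = 0.374.

Posterior probability ≈ 0.374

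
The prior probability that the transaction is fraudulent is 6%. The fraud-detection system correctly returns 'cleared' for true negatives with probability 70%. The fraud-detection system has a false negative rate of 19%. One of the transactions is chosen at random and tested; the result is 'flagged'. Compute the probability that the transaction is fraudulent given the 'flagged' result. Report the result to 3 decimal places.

Let H be the event that the transaction is fraudulent. P(H) = 0.06, so P(¬H) = 0.94. With E the 'flagged' result, P(E|H) = 0.81 and P(E|¬H) = 0.3.
P(E) = 0.81·0.06 + 0.3·0.94 = 0.048600 + 0.28200 = 0.33060.
By Bayes' theorem, P(H|E) = 0.048600 / 0.33060 = 0.147.

P(H | E) ≈ 0.147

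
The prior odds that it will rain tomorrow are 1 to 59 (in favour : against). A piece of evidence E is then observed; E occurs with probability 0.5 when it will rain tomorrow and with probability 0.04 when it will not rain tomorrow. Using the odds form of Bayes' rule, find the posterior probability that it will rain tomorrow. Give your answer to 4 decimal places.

Posterior probability ≈ 0.1748

Prior odds = 1/59 = 0.016949. In log-odds, ln(0.016949) = -4.0775.
Add log likelihood ratio: ln(12.500) = 2.5257.
Posterior log-odds = -1.5518, so posterior odds = exp(-1.5518) = 0.21186. Converting, P(H|E) = 0.21186/1.2119 = 0.1748.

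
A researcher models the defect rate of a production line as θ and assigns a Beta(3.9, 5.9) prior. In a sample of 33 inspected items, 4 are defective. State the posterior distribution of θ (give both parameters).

Observing 4 successes and 29 failures updates Beta(3.9, 5.9) by adding the success and failure counts to the two shape parameters: α = 3.9+4 = 7.9, β = 5.9+29 = 34.9.

Posterior: Beta(7.9, 34.9)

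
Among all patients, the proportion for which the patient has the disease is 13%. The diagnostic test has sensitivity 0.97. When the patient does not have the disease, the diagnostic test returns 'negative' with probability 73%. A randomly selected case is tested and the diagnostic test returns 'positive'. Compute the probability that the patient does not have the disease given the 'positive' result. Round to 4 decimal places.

Let H be the event that the patient has the disease. P(H) = 0.13, so P(¬H) = 0.87. With E the 'positive' result, P(E|H) = 0.97 and P(E|¬H) = 0.27.
P(E) = 0.97·0.13 + 0.27·0.87 = 0.12610 + 0.23490 = 0.36100.
By Bayes' theorem, P(H|E) = 0.12610 / 0.36100 = 0.3493. Hence P(¬H|E) = 1 − 0.3493 = 0.6507.

P(¬H | E) ≈ 0.6507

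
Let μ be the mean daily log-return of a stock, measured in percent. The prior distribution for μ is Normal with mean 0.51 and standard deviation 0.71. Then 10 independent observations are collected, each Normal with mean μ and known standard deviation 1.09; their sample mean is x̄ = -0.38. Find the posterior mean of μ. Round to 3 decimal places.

With known σ, the Normal prior is conjugate. Weight on the data is w = (n/σ²)/(n/σ² + 1/τ₀²) = 8.41680/(8.41680+1.98373) = 0.80927.
Posterior mean = w·x̄ + (1−w)·μ₀ = 0.80927·-0.38 + 0.19073·0.51 = -0.210.

Posterior mean ≈ -0.210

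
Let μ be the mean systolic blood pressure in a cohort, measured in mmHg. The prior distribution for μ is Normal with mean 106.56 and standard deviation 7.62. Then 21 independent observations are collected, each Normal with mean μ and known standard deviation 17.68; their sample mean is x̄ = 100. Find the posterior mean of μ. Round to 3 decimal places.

Posterior mean ≈ 101.339

Prior precision 1/τ₀² = 1/7.62² = 0.0172223; data precision n/σ² = 21/17.68² = 0.0671823.
Posterior precision = 0.0172223 + 0.0671823 = 0.0844045.
Posterior mean = (0.0172223·106.56 + 0.0671823·100) / 0.0844045 = 101.339.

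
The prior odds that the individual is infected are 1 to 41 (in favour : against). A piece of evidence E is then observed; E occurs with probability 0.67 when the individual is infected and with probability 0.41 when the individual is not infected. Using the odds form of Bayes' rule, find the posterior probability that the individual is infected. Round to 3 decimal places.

Prior odds = 1/41 = 0.024390.
Likelihood ratio for E = 0.67/0.41 = 1.6341.
Posterior odds = prior odds × LR = 0.039857.
Posterior probability = odds/(1+odds) = 0.039857/1.0399 = 0.038.

Posterior probability ≈ 0.038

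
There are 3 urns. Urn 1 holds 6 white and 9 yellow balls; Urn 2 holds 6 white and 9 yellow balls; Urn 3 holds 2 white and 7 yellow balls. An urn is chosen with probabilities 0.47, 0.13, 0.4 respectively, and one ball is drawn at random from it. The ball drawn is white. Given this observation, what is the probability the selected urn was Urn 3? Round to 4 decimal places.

Tabulate prior·likelihood by source: [1] prior 0.47, lik 0.4, product 0.1880; [2] prior 0.13, lik 0.4, product 0.05200; [3] prior 0.4, lik 0.2222, product 0.08889.
Normalizing constant = 0.32889; the posterior for Urn 3 is its product over the sum, 0.08889/0.32889 = 0.2703.

Posterior probability ≈ 0.2703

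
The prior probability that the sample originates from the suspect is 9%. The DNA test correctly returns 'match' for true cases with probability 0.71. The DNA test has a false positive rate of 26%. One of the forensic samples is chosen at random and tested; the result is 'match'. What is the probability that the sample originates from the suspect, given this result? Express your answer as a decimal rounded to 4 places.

P(H | E) ≈ 0.2126

Write H for 'the sample originates from the suspect'. Prior odds H:¬H = 0.09/0.91 = 0.098901. For the 'match' outcome, the likelihood ratio is 0.71/0.26 = 2.7308.
Posterior odds = 0.098901 × 2.7308 = 0.27008, so P(H|E) = 0.27008/(1+0.27008) = 0.2126.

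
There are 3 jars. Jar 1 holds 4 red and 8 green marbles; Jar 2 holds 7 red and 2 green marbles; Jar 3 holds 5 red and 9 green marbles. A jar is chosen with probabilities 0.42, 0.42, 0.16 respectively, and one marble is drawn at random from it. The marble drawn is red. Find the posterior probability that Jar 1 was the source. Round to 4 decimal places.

Posterior probability ≈ 0.2673

Tabulate prior·likelihood by source: [1] prior 0.42, lik 0.3333, product 0.1400; [2] prior 0.42, lik 0.7778, product 0.3267; [3] prior 0.16, lik 0.3571, product 0.05714.
Normalizing constant = 0.52381; the posterior for Jar 1 is its product over the sum, 0.1400/0.52381 = 0.2673.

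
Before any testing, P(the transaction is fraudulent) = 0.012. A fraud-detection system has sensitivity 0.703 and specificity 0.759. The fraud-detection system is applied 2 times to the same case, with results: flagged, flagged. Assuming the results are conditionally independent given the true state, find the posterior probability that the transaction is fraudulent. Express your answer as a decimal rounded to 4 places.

Let H be the event that the transaction is fraudulent; start with P(H) = 0.012. P('flagged'|H) = 0.703, P('flagged'|¬H) = 0.241.
Update on result 1 ('flagged'): P(H) ← 0.703·0.0120 / (0.703·0.0120 + 0.241·0.9880) = 0.0084360/0.24654 = 0.0342.
Update on result 2 ('flagged'): P(H) ← 0.703·0.0342 / (0.703·0.0342 + 0.241·0.9658) = 0.024055/0.25681 = 0.0937.

Posterior P(H) ≈ 0.0937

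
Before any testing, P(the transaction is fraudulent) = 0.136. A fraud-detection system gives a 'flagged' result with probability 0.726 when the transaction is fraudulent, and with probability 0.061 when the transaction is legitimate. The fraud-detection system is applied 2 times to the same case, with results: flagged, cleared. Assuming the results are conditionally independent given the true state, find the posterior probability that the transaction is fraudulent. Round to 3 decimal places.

Posterior P(H) ≈ 0.353

Let H be the event that the transaction is fraudulent; start with P(H) = 0.136. P('flagged'|H) = 0.726, P('flagged'|¬H) = 0.061.
Update on result 1 ('flagged'): P(H) ← 0.726·0.1360 / (0.726·0.1360 + 0.061·0.8640) = 0.098736/0.15144 = 0.6520.
Update on result 2 ('cleared'): P(H) ← 0.274·0.6520 / (0.274·0.6520 + 0.939·0.3480) = 0.17864/0.50543 = 0.3534.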